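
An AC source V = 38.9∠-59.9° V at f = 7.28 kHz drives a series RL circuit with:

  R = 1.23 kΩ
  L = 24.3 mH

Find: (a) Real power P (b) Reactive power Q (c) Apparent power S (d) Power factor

Step 1 — Angular frequency: ω = 2π·f = 2π·7280 = 4.574e+04 rad/s.
Step 2 — Component impedances:
  R: Z = R = 1230 Ω
  L: Z = jωL = j·4.574e+04·0.0243 = 0 + j1112 Ω
Step 3 — Series combination: Z_total = R + L = 1230 + j1112 Ω = 1658∠42.1° Ω.
Step 4 — Source phasor: V = 38.9∠-59.9° V = 19.51 - j33.65 V.
Step 5 — Current: I = V / Z = -0.00488 - j0.02295 A = 0.02346∠-102.0° A.
Step 6 — Complex power: S = V·I* = 0.6772 + j0.612 VA.
Step 7 — Real power: P = Re(S) = 0.6772 W.
Step 8 — Reactive power: Q = Im(S) = 0.612 VAR.
Step 9 — Apparent power: |S| = 0.9128 VA.
Step 10 — Power factor: PF = P/|S| = 0.7419 (lagging).

(a) P = 0.6772 W  (b) Q = 0.612 VAR  (c) S = 0.9128 VA  (d) PF = 0.7419 (lagging)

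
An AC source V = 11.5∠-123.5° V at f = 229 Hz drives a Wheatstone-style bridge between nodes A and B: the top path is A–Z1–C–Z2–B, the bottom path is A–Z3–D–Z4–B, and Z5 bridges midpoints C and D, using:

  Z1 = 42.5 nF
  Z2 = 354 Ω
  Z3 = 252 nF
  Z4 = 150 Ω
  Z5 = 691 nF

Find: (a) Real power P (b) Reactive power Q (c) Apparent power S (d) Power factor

Step 1 — Angular frequency: ω = 2π·f = 2π·229 = 1439 rad/s.
Step 2 — Component impedances:
  Z1: Z = 1/(jωC) = -j/(ω·C) = 0 - j1.635e+04 Ω
  Z2: Z = R = 354 Ω
  Z3: Z = 1/(jωC) = -j/(ω·C) = 0 - j2758 Ω
  Z4: Z = R = 150 Ω
  Z5: Z = 1/(jωC) = -j/(ω·C) = 0 - j1006 Ω
Step 3 — Bridge requires nodal analysis (the Z5 bridge couples midpoints C and D, so the two paths cannot be reduced to a simple series/parallel combination). Setting node B to ground and injecting 1 A at node A, the 3-node admittance system at A, C, D solves to V_A = Z_AB = 114.6 - j2365 Ω = 2368∠-87.2° Ω.
Step 4 — Source phasor: V = 11.5∠-123.5° V = -6.347 - j9.59 V.
Step 5 — Current: I = V / Z = 0.003916 - j0.002874 A = 0.004857∠-36.3° A.
Step 6 — Complex power: S = V·I* = 0.002704 - j0.05579 VA.
Step 7 — Real power: P = Re(S) = 0.002704 W.
Step 8 — Reactive power: Q = Im(S) = -0.05579 VAR.
Step 9 — Apparent power: |S| = 0.05586 VA.
Step 10 — Power factor: PF = P/|S| = 0.04841 (leading).

(a) P = 0.002704 W  (b) Q = -0.05579 VAR  (c) S = 0.05586 VA  (d) PF = 0.04841 (leading)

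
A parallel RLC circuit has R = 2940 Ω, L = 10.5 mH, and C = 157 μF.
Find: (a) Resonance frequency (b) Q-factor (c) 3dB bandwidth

Step 1 — Resonance: ω₀ = 1/√(LC) = 1/√(0.0105·0.000157) = 778.9 rad/s.
Step 2 — f₀ = ω₀/(2π) = 124 Hz.
Step 3 — Parallel Q: Q = R/(ω₀L) = 2940/(778.9·0.0105) = 359.5.
Step 4 — Bandwidth: Δω = ω₀/Q = 2.166 rad/s; BW = Δω/(2π) = 0.3448 Hz.

(a) f₀ = 124 Hz  (b) Q = 359.5  (c) BW = 0.3448 Hz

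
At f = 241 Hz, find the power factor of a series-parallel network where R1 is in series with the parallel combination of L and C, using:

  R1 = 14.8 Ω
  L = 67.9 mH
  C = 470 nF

Step 1 — Angular frequency: ω = 2π·f = 2π·241 = 1514 rad/s.
Step 2 — Component impedances:
  R1: Z = R = 14.8 Ω
  L: Z = jωL = j·1514·0.0679 = 0 + j102.8 Ω
  C: Z = 1/(jωC) = -j/(ω·C) = 0 - j1405 Ω
Step 3 — Parallel branch: L || C = 1/(1/L + 1/C) = 0 + j110.9 Ω.
Step 4 — Series with R1: Z_total = R1 + (L || C) = 14.8 + j110.9 Ω = 111.9∠82.4° Ω.
Step 5 — Power factor: PF = cos(φ) = Re(Z)/|Z| = 14.8/111.92 = 0.1322.
Step 6 — Type: Im(Z) = 110.9 ⇒ lagging (phase φ = 82.4°).

PF = 0.1322 (lagging, φ = 82.4°)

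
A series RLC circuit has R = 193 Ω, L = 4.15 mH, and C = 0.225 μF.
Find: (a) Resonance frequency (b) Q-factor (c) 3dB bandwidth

Step 1 — Resonance: ω₀ = 1/√(LC) = 1/√(0.00415·2.25e-07) = 3.273e+04 rad/s.
Step 2 — f₀ = ω₀/(2π) = 5208 Hz.
Step 3 — Series Q: Q = ω₀L/R = 3.273e+04·0.00415/193 = 0.7037.
Step 4 — Bandwidth: Δω = ω₀/Q = 4.651e+04 rad/s; BW = Δω/(2π) = 7402 Hz.

(a) f₀ = 5208 Hz  (b) Q = 0.7037  (c) BW = 7402 Hz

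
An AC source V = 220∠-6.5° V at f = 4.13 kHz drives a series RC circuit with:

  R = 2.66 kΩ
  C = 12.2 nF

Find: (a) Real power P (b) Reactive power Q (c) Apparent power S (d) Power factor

Step 1 — Angular frequency: ω = 2π·f = 2π·4130 = 2.595e+04 rad/s.
Step 2 — Component impedances:
  R: Z = R = 2660 Ω
  C: Z = 1/(jωC) = -j/(ω·C) = 0 - j3159 Ω
Step 3 — Series combination: Z_total = R + C = 2660 - j3159 Ω = 4130∠-49.9° Ω.
Step 4 — Source phasor: V = 220∠-6.5° V = 218.6 - j24.9 V.
Step 5 — Current: I = V / Z = 0.03871 + j0.0366 A = 0.05327∠43.4° A.
Step 6 — Complex power: S = V·I* = 7.55 - j8.965 VA.
Step 7 — Real power: P = Re(S) = 7.55 W.
Step 8 — Reactive power: Q = Im(S) = -8.965 VAR.
Step 9 — Apparent power: |S| = 11.72 VA.
Step 10 — Power factor: PF = P/|S| = 0.6441 (leading).

(a) P = 7.55 W  (b) Q = -8.965 VAR  (c) S = 11.72 VA  (d) PF = 0.6441 (leading)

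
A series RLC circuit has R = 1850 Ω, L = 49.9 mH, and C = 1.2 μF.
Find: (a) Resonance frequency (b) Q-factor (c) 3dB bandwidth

Step 1 — Resonance: ω₀ = 1/√(LC) = 1/√(0.0499·1.2e-06) = 4087 rad/s.
Step 2 — f₀ = ω₀/(2π) = 650.4 Hz.
Step 3 — Series Q: Q = ω₀L/R = 4087·0.0499/1850 = 0.1102.
Step 4 — Bandwidth: Δω = ω₀/Q = 3.707e+04 rad/s; BW = Δω/(2π) = 5901 Hz.

(a) f₀ = 650.4 Hz  (b) Q = 0.1102  (c) BW = 5901 Hz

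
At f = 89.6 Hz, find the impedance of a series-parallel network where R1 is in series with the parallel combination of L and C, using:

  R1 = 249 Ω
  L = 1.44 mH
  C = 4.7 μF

Step 1 — Angular frequency: ω = 2π·f = 2π·89.6 = 563 rad/s.
Step 2 — Component impedances:
  R1: Z = R = 249 Ω
  L: Z = jωL = j·563·0.00144 = 0 + j0.8107 Ω
  C: Z = 1/(jωC) = -j/(ω·C) = 0 - j377.9 Ω
Step 3 — Parallel branch: L || C = 1/(1/L + 1/C) = 0 + j0.8124 Ω.
Step 4 — Series with R1: Z_total = R1 + (L || C) = 249 + j0.8124 Ω = 249∠0.2° Ω.

Z = 249 + j0.8124 Ω = 249∠0.2° Ω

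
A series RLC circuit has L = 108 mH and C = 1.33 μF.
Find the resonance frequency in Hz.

Step 1 — Resonance condition Im(Z)=0 gives ω₀ = 1/√(LC).
Step 2 — ω₀ = 1/√(0.108·1.33e-06) = 2639 rad/s.
Step 3 — f₀ = ω₀/(2π) = 419.9 Hz.

f₀ = 419.9 Hz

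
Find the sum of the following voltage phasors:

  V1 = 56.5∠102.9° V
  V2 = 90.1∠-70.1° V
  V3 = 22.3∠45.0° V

Step 1 — Convert each phasor to rectangular form:
  V1 = 56.5·(cos(102.9°) + j·sin(102.9°)) = -12.61 + j55.07 V
  V2 = 90.1·(cos(-70.1°) + j·sin(-70.1°)) = 30.67 - j84.72 V
  V3 = 22.3·(cos(45.0°) + j·sin(45.0°)) = 15.77 + j15.77 V
Step 2 — Sum components: V_total = 33.82 - j13.88 V.
Step 3 — Convert to polar: |V_total| = 36.56 V, ∠V_total = -22.3°.

V_total = 36.56∠-22.3° V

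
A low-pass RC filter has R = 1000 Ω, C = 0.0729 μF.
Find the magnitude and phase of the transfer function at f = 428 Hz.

Step 1 — Angular frequency: ω = 2π·428 = 2689 rad/s.
Step 2 — Transfer function: H(jω) = 1/(1 + jωRC).
Step 3 — Denominator: 1 + jωRC = 1 + j·2689·1000·7.29e-08 = 1 + j0.196.
Step 4 — H = 0.963 - j0.1888.
Step 5 — Magnitude: |H| = 0.9813 (-0.2 dB); phase: φ = -11.1°.

|H| = 0.9813 (-0.2 dB), φ = -11.1°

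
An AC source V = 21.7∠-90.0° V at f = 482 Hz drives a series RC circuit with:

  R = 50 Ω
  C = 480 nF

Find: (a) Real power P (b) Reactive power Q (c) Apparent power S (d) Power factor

Step 1 — Angular frequency: ω = 2π·f = 2π·482 = 3028 rad/s.
Step 2 — Component impedances:
  R: Z = R = 50 Ω
  C: Z = 1/(jωC) = -j/(ω·C) = 0 - j687.9 Ω
Step 3 — Series combination: Z_total = R + C = 50 - j687.9 Ω = 689.7∠-85.8° Ω.
Step 4 — Source phasor: V = 21.7∠-90.0° V = 0 - j21.7 V.
Step 5 — Current: I = V / Z = 0.03138 - j0.002281 A = 0.03146∠-4.2° A.
Step 6 — Complex power: S = V·I* = 0.04949 - j0.6809 VA.
Step 7 — Real power: P = Re(S) = 0.04949 W.
Step 8 — Reactive power: Q = Im(S) = -0.6809 VAR.
Step 9 — Apparent power: |S| = 0.6827 VA.
Step 10 — Power factor: PF = P/|S| = 0.07249 (leading).

(a) P = 0.04949 W  (b) Q = -0.6809 VAR  (c) S = 0.6827 VA  (d) PF = 0.07249 (leading)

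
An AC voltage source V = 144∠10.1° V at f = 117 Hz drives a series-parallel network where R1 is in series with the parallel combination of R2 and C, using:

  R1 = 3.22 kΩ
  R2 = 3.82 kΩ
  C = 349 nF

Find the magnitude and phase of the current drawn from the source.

Step 1 — Angular frequency: ω = 2π·f = 2π·117 = 735.1 rad/s.
Step 2 — Component impedances:
  R1: Z = R = 3220 Ω
  R2: Z = R = 3820 Ω
  C: Z = 1/(jωC) = -j/(ω·C) = 0 - j3898 Ω
Step 3 — Parallel branch: R2 || C = 1/(1/R2 + 1/C) = 1948 - j1910 Ω.
Step 4 — Series with R1: Z_total = R1 + (R2 || C) = 5168 - j1910 Ω = 5510∠-20.3° Ω.
Step 5 — Source phasor: V = 144∠10.1° V = 141.8 + j25.25 V.
Step 6 — Ohm's law: I = V / Z_total = (141.8 + j25.25) / (5168 - j1910) = 0.02255 + j0.01322 A.
Step 7 — Convert to polar: |I| = 0.02613 A, ∠I = 30.4°.

I = 0.02613∠30.4° A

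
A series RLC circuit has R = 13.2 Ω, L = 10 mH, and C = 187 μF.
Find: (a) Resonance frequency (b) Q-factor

Step 1 — Resonance condition Im(Z)=0 gives ω₀ = 1/√(LC).
Step 2 — ω₀ = 1/√(0.01·0.000187) = 731.3 rad/s.
Step 3 — f₀ = ω₀/(2π) = 116.4 Hz.
Step 4 — Series Q: Q = ω₀L/R = 731.3·0.01/13.2 = 0.554.

(a) f₀ = 116.4 Hz  (b) Q = 0.554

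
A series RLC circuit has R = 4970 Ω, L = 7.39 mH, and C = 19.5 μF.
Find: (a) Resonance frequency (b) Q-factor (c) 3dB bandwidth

Step 1 — Resonance: ω₀ = 1/√(LC) = 1/√(0.00739·1.95e-05) = 2634 rad/s.
Step 2 — f₀ = ω₀/(2π) = 419.3 Hz.
Step 3 — Series Q: Q = ω₀L/R = 2634·0.00739/4970 = 0.003917.
Step 4 — Bandwidth: Δω = ω₀/Q = 6.725e+05 rad/s; BW = Δω/(2π) = 1.07e+05 Hz.

(a) f₀ = 419.3 Hz  (b) Q = 0.003917  (c) BW = 1.07e+05 Hz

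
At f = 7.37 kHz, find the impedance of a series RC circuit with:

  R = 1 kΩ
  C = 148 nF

Step 1 — Angular frequency: ω = 2π·f = 2π·7370 = 4.631e+04 rad/s.
Step 2 — Component impedances:
  R: Z = R = 1000 Ω
  C: Z = 1/(jωC) = -j/(ω·C) = 0 - j145.9 Ω
Step 3 — Series combination: Z_total = R + C = 1000 - j145.9 Ω = 1011∠-8.3° Ω.

Z = 1000 - j145.9 Ω = 1011∠-8.3° Ω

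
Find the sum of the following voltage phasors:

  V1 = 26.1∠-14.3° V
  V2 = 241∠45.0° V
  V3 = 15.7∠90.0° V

Step 1 — Convert each phasor to rectangular form:
  V1 = 26.1·(cos(-14.3°) + j·sin(-14.3°)) = 25.29 - j6.447 V
  V2 = 241·(cos(45.0°) + j·sin(45.0°)) = 170.4 + j170.4 V
  V3 = 15.7·(cos(90.0°) + j·sin(90.0°)) = 0 + j15.7 V
Step 2 — Sum components: V_total = 195.7 + j179.7 V.
Step 3 — Convert to polar: |V_total| = 265.7 V, ∠V_total = 42.6°.

V_total = 265.7∠42.6° V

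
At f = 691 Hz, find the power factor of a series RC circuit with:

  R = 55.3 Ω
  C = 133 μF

Step 1 — Angular frequency: ω = 2π·f = 2π·691 = 4342 rad/s.
Step 2 — Component impedances:
  R: Z = R = 55.3 Ω
  C: Z = 1/(jωC) = -j/(ω·C) = 0 - j1.732 Ω
Step 3 — Series combination: Z_total = R + C = 55.3 - j1.732 Ω = 55.33∠-1.8° Ω.
Step 4 — Power factor: PF = cos(φ) = Re(Z)/|Z| = 55.3/55.33 = 0.9995.
Step 5 — Type: Im(Z) = -1.732 ⇒ leading (phase φ = -1.8°).

PF = 0.9995 (leading, φ = -1.8°)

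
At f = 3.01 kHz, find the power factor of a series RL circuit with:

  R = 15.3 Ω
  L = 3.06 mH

Step 1 — Angular frequency: ω = 2π·f = 2π·3010 = 1.891e+04 rad/s.
Step 2 — Component impedances:
  R: Z = R = 15.3 Ω
  L: Z = jωL = j·1.891e+04·0.00306 = 0 + j57.87 Ω
Step 3 — Series combination: Z_total = R + L = 15.3 + j57.87 Ω = 59.86∠75.2° Ω.
Step 4 — Power factor: PF = cos(φ) = Re(Z)/|Z| = 15.3/59.86 = 0.2556.
Step 5 — Type: Im(Z) = 57.87 ⇒ lagging (phase φ = 75.2°).

PF = 0.2556 (lagging, φ = 75.2°)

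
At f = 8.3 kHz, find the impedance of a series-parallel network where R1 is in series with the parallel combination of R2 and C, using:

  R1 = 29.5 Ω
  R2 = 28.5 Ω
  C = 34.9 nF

Step 1 — Angular frequency: ω = 2π·f = 2π·8300 = 5.215e+04 rad/s.
Step 2 — Component impedances:
  R1: Z = R = 29.5 Ω
  R2: Z = R = 28.5 Ω
  C: Z = 1/(jωC) = -j/(ω·C) = 0 - j549.4 Ω
Step 3 — Parallel branch: R2 || C = 1/(1/R2 + 1/C) = 28.42 - j1.474 Ω.
Step 4 — Series with R1: Z_total = R1 + (R2 || C) = 57.92 - j1.474 Ω = 57.94∠-1.5° Ω.

Z = 57.92 - j1.474 Ω = 57.94∠-1.5° Ω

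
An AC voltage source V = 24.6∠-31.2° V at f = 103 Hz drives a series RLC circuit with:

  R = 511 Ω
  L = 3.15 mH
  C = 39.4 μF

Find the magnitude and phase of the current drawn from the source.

Step 1 — Angular frequency: ω = 2π·f = 2π·103 = 647.2 rad/s.
Step 2 — Component impedances:
  R: Z = R = 511 Ω
  L: Z = jωL = j·647.2·0.00315 = 0 + j2.039 Ω
  C: Z = 1/(jωC) = -j/(ω·C) = 0 - j39.22 Ω
Step 3 — Series combination: Z_total = R + L + C = 511 - j37.18 Ω = 512.4∠-4.2° Ω.
Step 4 — Source phasor: V = 24.6∠-31.2° V = 21.04 - j12.74 V.
Step 5 — Ohm's law: I = V / Z_total = (21.04 - j12.74) / (511 - j37.18) = 0.04277 - j0.02183 A.
Step 6 — Convert to polar: |I| = 0.04801 A, ∠I = -27.0°.

I = 0.04801∠-27.0° A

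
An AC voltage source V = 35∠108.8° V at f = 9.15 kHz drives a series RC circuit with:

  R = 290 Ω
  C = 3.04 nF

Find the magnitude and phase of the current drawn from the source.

Step 1 — Angular frequency: ω = 2π·f = 2π·9150 = 5.749e+04 rad/s.
Step 2 — Component impedances:
  R: Z = R = 290 Ω
  C: Z = 1/(jωC) = -j/(ω·C) = 0 - j5722 Ω
Step 3 — Series combination: Z_total = R + C = 290 - j5722 Ω = 5729∠-87.1° Ω.
Step 4 — Source phasor: V = 35∠108.8° V = -11.28 + j33.13 V.
Step 5 — Ohm's law: I = V / Z_total = (-11.28 + j33.13) / (290 - j5722) = -0.005876 - j0.001674 A.
Step 6 — Convert to polar: |I| = 0.006109 A, ∠I = -164.1°.

I = 0.006109∠-164.1° A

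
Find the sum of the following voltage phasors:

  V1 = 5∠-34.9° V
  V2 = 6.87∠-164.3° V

Step 1 — Convert each phasor to rectangular form:
  V1 = 5·(cos(-34.9°) + j·sin(-34.9°)) = 4.101 - j2.861 V
  V2 = 6.87·(cos(-164.3°) + j·sin(-164.3°)) = -6.614 - j1.859 V
Step 2 — Sum components: V_total = -2.513 - j4.72 V.
Step 3 — Convert to polar: |V_total| = 5.347 V, ∠V_total = -118.0°.

V_total = 5.347∠-118.0° V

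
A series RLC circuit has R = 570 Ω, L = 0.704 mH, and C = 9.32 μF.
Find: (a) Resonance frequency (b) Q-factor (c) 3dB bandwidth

Step 1 — Resonance: ω₀ = 1/√(LC) = 1/√(0.000704·9.32e-06) = 1.235e+04 rad/s.
Step 2 — f₀ = ω₀/(2π) = 1965 Hz.
Step 3 — Series Q: Q = ω₀L/R = 1.235e+04·0.000704/570 = 0.01525.
Step 4 — Bandwidth: Δω = ω₀/Q = 8.097e+05 rad/s; BW = Δω/(2π) = 1.289e+05 Hz.

(a) f₀ = 1965 Hz  (b) Q = 0.01525  (c) BW = 1.289e+05 Hz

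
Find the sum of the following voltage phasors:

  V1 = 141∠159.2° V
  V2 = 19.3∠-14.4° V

Step 1 — Convert each phasor to rectangular form:
  V1 = 141·(cos(159.2°) + j·sin(159.2°)) = -131.8 + j50.07 V
  V2 = 19.3·(cos(-14.4°) + j·sin(-14.4°)) = 18.69 - j4.8 V
Step 2 — Sum components: V_total = -113.1 + j45.27 V.
Step 3 — Convert to polar: |V_total| = 121.8 V, ∠V_total = 158.2°.

V_total = 121.8∠158.2° V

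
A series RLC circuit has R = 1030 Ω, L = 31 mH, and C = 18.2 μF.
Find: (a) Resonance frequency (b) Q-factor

Step 1 — Resonance condition Im(Z)=0 gives ω₀ = 1/√(LC).
Step 2 — ω₀ = 1/√(0.031·1.82e-05) = 1331 rad/s.
Step 3 — f₀ = ω₀/(2π) = 211.9 Hz.
Step 4 — Series Q: Q = ω₀L/R = 1331·0.031/1030 = 0.04007.

(a) f₀ = 211.9 Hz  (b) Q = 0.04007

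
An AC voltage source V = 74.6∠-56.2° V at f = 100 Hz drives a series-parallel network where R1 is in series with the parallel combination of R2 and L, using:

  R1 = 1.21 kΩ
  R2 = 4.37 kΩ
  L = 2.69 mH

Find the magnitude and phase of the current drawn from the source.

Step 1 — Angular frequency: ω = 2π·f = 2π·100 = 628.3 rad/s.
Step 2 — Component impedances:
  R1: Z = R = 1210 Ω
  R2: Z = R = 4370 Ω
  L: Z = jωL = j·628.3·0.00269 = 0 + j1.69 Ω
Step 3 — Parallel branch: R2 || L = 1/(1/R2 + 1/L) = 0.0006537 + j1.69 Ω.
Step 4 — Series with R1: Z_total = R1 + (R2 || L) = 1210 + j1.69 Ω = 1210∠0.1° Ω.
Step 5 — Source phasor: V = 74.6∠-56.2° V = 41.5 - j61.99 V.
Step 6 — Ohm's law: I = V / Z_total = (41.5 - j61.99) / (1210 + j1.69) = 0.03423 - j0.05128 A.
Step 7 — Convert to polar: |I| = 0.06165 A, ∠I = -56.3°.

I = 0.06165∠-56.3° A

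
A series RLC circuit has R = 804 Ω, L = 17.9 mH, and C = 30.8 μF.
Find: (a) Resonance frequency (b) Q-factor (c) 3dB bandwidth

Step 1 — Resonance condition Im(Z)=0 gives ω₀ = 1/√(LC).
Step 2 — ω₀ = 1/√(0.0179·3.08e-05) = 1347 rad/s.
Step 3 — f₀ = ω₀/(2π) = 214.3 Hz.
Step 4 — Series Q: Q = ω₀L/R = 1347·0.0179/804 = 0.02998.
Step 5 — 3dB bandwidth: Δω = ω₀/Q = 4.492e+04 rad/s; BW = Δω/(2π) = 7149 Hz.

(a) f₀ = 214.3 Hz  (b) Q = 0.02998  (c) BW = 7149 Hz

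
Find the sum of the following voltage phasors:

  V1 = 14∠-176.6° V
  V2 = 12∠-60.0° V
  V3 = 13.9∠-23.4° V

Step 1 — Convert each phasor to rectangular form:
  V1 = 14·(cos(-176.6°) + j·sin(-176.6°)) = -13.98 - j0.8303 V
  V2 = 12·(cos(-60.0°) + j·sin(-60.0°)) = 6 - j10.39 V
  V3 = 13.9·(cos(-23.4°) + j·sin(-23.4°)) = 12.76 - j5.52 V
Step 2 — Sum components: V_total = 4.781 - j16.74 V.
Step 3 — Convert to polar: |V_total| = 17.41 V, ∠V_total = -74.1°.

V_total = 17.41∠-74.1° V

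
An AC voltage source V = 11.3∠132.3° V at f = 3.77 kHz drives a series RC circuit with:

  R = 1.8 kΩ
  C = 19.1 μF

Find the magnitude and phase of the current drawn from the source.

Step 1 — Angular frequency: ω = 2π·f = 2π·3770 = 2.369e+04 rad/s.
Step 2 — Component impedances:
  R: Z = R = 1800 Ω
  C: Z = 1/(jωC) = -j/(ω·C) = 0 - j2.21 Ω
Step 3 — Series combination: Z_total = R + C = 1800 - j2.21 Ω = 1800∠-0.1° Ω.
Step 4 — Source phasor: V = 11.3∠132.3° V = -7.605 + j8.358 V.
Step 5 — Ohm's law: I = V / Z_total = (-7.605 + j8.358) / (1800 - j2.21) = -0.004231 + j0.004638 A.
Step 6 — Convert to polar: |I| = 0.006278 A, ∠I = 132.4°.

I = 0.006278∠132.4° A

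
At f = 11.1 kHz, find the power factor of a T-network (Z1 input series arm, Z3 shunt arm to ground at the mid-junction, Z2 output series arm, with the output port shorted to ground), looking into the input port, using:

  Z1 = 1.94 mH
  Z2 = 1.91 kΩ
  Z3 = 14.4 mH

Step 1 — Angular frequency: ω = 2π·f = 2π·1.11e+04 = 6.974e+04 rad/s.
Step 2 — Component impedances:
  Z1: Z = jωL = j·6.974e+04·0.00194 = 0 + j135.3 Ω
  Z2: Z = R = 1910 Ω
  Z3: Z = jωL = j·6.974e+04·0.0144 = 0 + j1004 Ω
Step 3 — With the output port shorted to ground, the output series arm Z2 runs from the junction to ground; the shunt arm Z3 also runs from the junction to ground. They appear in parallel: Z3 || Z2 = 413.7 + j786.8 Ω.
Step 4 — Series with input arm Z1: Z_in = Z1 + (Z3 || Z2) = 413.7 + j922.1 Ω = 1011∠65.8° Ω.
Step 5 — Power factor: PF = cos(φ) = Re(Z)/|Z| = 413.698/1010.63 = 0.4093.
Step 6 — Type: Im(Z) = 922.1 ⇒ lagging (phase φ = 65.8°).

PF = 0.4093 (lagging, φ = 65.8°)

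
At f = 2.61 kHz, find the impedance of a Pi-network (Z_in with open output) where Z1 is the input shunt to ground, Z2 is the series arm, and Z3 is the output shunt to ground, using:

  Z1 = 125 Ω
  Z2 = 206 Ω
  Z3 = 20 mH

Step 1 — Angular frequency: ω = 2π·f = 2π·2610 = 1.64e+04 rad/s.
Step 2 — Component impedances:
  Z1: Z = R = 125 Ω
  Z2: Z = R = 206 Ω
  Z3: Z = jωL = j·1.64e+04·0.02 = 0 + j328 Ω
Step 3 — With open output, the series arm Z2 and the output shunt Z3 appear in series to ground: Z2 + Z3 = 206 + j328 Ω.
Step 4 — Parallel with input shunt Z1: Z_in = Z1 || (Z2 + Z3) = 101.2 + j23.6 Ω = 103.9∠13.1° Ω.

Z = 101.2 + j23.6 Ω = 103.9∠13.1° Ω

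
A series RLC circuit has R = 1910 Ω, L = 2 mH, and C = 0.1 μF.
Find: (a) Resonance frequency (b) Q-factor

Step 1 — Resonance condition Im(Z)=0 gives ω₀ = 1/√(LC).
Step 2 — ω₀ = 1/√(0.002·1e-07) = 7.071e+04 rad/s.
Step 3 — f₀ = ω₀/(2π) = 1.125e+04 Hz.
Step 4 — Series Q: Q = ω₀L/R = 7.071e+04·0.002/1910 = 0.07404.

(a) f₀ = 1.125e+04 Hz  (b) Q = 0.07404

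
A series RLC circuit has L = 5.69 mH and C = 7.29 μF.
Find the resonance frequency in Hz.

Step 1 — Resonance condition Im(Z)=0 gives ω₀ = 1/√(LC).
Step 2 — ω₀ = 1/√(0.00569·7.29e-06) = 4910 rad/s.
Step 3 — f₀ = ω₀/(2π) = 781.4 Hz.

f₀ = 781.4 Hz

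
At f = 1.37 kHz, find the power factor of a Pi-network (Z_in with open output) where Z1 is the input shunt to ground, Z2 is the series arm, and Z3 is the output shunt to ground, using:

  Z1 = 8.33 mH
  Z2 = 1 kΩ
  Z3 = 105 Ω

Step 1 — Angular frequency: ω = 2π·f = 2π·1370 = 8608 rad/s.
Step 2 — Component impedances:
  Z1: Z = jωL = j·8608·0.00833 = 0 + j71.7 Ω
  Z2: Z = R = 1000 Ω
  Z3: Z = R = 105 Ω
Step 3 — With open output, the series arm Z2 and the output shunt Z3 appear in series to ground: Z2 + Z3 = 1105 Ω.
Step 4 — Parallel with input shunt Z1: Z_in = Z1 || (Z2 + Z3) = 4.633 + j71.4 Ω = 71.55∠86.3° Ω.
Step 5 — Power factor: PF = cos(φ) = Re(Z)/|Z| = 4.633/71.55 = 0.06475.
Step 6 — Type: Im(Z) = 71.4 ⇒ lagging (phase φ = 86.3°).

PF = 0.06475 (lagging, φ = 86.3°)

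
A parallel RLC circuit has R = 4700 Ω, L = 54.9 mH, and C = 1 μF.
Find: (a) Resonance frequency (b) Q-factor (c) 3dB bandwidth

Step 1 — Resonance: ω₀ = 1/√(LC) = 1/√(0.0549·1e-06) = 4268 rad/s.
Step 2 — f₀ = ω₀/(2π) = 679.3 Hz.
Step 3 — Parallel Q: Q = R/(ω₀L) = 4700/(4268·0.0549) = 20.06.
Step 4 — Bandwidth: Δω = ω₀/Q = 212.8 rad/s; BW = Δω/(2π) = 33.86 Hz.

(a) f₀ = 679.3 Hz  (b) Q = 20.06  (c) BW = 33.86 Hz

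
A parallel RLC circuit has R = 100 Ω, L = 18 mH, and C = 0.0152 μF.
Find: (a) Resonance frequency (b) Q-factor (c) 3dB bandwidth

Step 1 — Resonance: ω₀ = 1/√(LC) = 1/√(0.018·1.52e-08) = 6.046e+04 rad/s.
Step 2 — f₀ = ω₀/(2π) = 9622 Hz.
Step 3 — Parallel Q: Q = R/(ω₀L) = 100/(6.046e+04·0.018) = 0.09189.
Step 4 — Bandwidth: Δω = ω₀/Q = 6.579e+05 rad/s; BW = Δω/(2π) = 1.047e+05 Hz.

(a) f₀ = 9622 Hz  (b) Q = 0.09189  (c) BW = 1.047e+05 Hz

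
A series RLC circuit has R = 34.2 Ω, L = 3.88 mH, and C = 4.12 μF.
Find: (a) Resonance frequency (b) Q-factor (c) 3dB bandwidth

Step 1 — Resonance condition Im(Z)=0 gives ω₀ = 1/√(LC).
Step 2 — ω₀ = 1/√(0.00388·4.12e-06) = 7909 rad/s.
Step 3 — f₀ = ω₀/(2π) = 1259 Hz.
Step 4 — Series Q: Q = ω₀L/R = 7909·0.00388/34.2 = 0.8973.
Step 5 — 3dB bandwidth: Δω = ω₀/Q = 8814 rad/s; BW = Δω/(2π) = 1403 Hz.

(a) f₀ = 1259 Hz  (b) Q = 0.8973  (c) BW = 1403 Hz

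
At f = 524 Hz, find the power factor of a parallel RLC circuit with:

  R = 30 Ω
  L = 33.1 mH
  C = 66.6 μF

Step 1 — Angular frequency: ω = 2π·f = 2π·524 = 3292 rad/s.
Step 2 — Component impedances:
  R: Z = R = 30 Ω
  L: Z = jωL = j·3292·0.0331 = 0 + j109 Ω
  C: Z = 1/(jωC) = -j/(ω·C) = 0 - j4.561 Ω
Step 3 — Parallel combination: 1/Z_total = 1/R + 1/L + 1/C; Z_total = 0.7366 - j4.643 Ω = 4.701∠-81.0° Ω.
Step 4 — Power factor: PF = cos(φ) = Re(Z)/|Z| = 0.7366/4.701 = 0.1567.
Step 5 — Type: Im(Z) = -4.643 ⇒ leading (phase φ = -81.0°).

PF = 0.1567 (leading, φ = -81.0°)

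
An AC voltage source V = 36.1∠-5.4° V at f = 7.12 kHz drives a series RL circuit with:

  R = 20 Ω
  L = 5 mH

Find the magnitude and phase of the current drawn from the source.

Step 1 — Angular frequency: ω = 2π·f = 2π·7120 = 4.474e+04 rad/s.
Step 2 — Component impedances:
  R: Z = R = 20 Ω
  L: Z = jωL = j·4.474e+04·0.005 = 0 + j223.7 Ω
Step 3 — Series combination: Z_total = R + L = 20 + j223.7 Ω = 224.6∠84.9° Ω.
Step 4 — Source phasor: V = 36.1∠-5.4° V = 35.94 - j3.397 V.
Step 5 — Ohm's law: I = V / Z_total = (35.94 - j3.397) / (20 + j223.7) = -0.0008153 - j0.1607 A.
Step 6 — Convert to polar: |I| = 0.1607 A, ∠I = -90.3°.

I = 0.1607∠-90.3° A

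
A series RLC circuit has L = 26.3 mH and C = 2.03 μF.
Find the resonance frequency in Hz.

Step 1 — Resonance condition Im(Z)=0 gives ω₀ = 1/√(LC).
Step 2 — ω₀ = 1/√(0.0263·2.03e-06) = 4328 rad/s.
Step 3 — f₀ = ω₀/(2π) = 688.8 Hz.

f₀ = 688.8 Hz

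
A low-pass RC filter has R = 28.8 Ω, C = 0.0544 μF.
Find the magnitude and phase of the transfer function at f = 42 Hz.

Step 1 — Angular frequency: ω = 2π·42 = 263.9 rad/s.
Step 2 — Transfer function: H(jω) = 1/(1 + jωRC).
Step 3 — Denominator: 1 + jωRC = 1 + j·263.9·28.8·5.44e-08 = 1 + j0.0004134.
Step 4 — H = 1 - j0.0004134.
Step 5 — Magnitude: |H| = 1 (-0.0 dB); phase: φ = -0.0°.

|H| = 1 (-0.0 dB), φ = -0.0°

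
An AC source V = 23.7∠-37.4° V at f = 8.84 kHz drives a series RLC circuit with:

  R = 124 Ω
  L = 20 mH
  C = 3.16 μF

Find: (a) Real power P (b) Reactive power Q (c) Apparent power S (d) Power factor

Step 1 — Angular frequency: ω = 2π·f = 2π·8840 = 5.554e+04 rad/s.
Step 2 — Component impedances:
  R: Z = R = 124 Ω
  L: Z = jωL = j·5.554e+04·0.02 = 0 + j1111 Ω
  C: Z = 1/(jωC) = -j/(ω·C) = 0 - j5.697 Ω
Step 3 — Series combination: Z_total = R + L + C = 124 + j1105 Ω = 1112∠83.6° Ω.
Step 4 — Source phasor: V = 23.7∠-37.4° V = 18.83 - j14.39 V.
Step 5 — Current: I = V / Z = -0.01098 - j0.01827 A = 0.02131∠-121.0° A.
Step 6 — Complex power: S = V·I* = 0.05632 + j0.5019 VA.
Step 7 — Real power: P = Re(S) = 0.05632 W.
Step 8 — Reactive power: Q = Im(S) = 0.5019 VAR.
Step 9 — Apparent power: |S| = 0.5051 VA.
Step 10 — Power factor: PF = P/|S| = 0.1115 (lagging).

(a) P = 0.05632 W  (b) Q = 0.5019 VAR  (c) S = 0.5051 VA  (d) PF = 0.1115 (lagging)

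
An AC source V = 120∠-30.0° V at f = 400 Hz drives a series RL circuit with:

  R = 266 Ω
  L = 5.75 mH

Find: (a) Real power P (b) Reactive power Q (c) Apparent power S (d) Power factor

Step 1 — Angular frequency: ω = 2π·f = 2π·400 = 2513 rad/s.
Step 2 — Component impedances:
  R: Z = R = 266 Ω
  L: Z = jωL = j·2513·0.00575 = 0 + j14.45 Ω
Step 3 — Series combination: Z_total = R + L = 266 + j14.45 Ω = 266.4∠3.1° Ω.
Step 4 — Source phasor: V = 120∠-30.0° V = 103.9 - j60 V.
Step 5 — Current: I = V / Z = 0.3773 - j0.2461 A = 0.4505∠-33.1° A.
Step 6 — Complex power: S = V·I* = 53.98 + j2.932 VA.
Step 7 — Real power: P = Re(S) = 53.98 W.
Step 8 — Reactive power: Q = Im(S) = 2.932 VAR.
Step 9 — Apparent power: |S| = 54.06 VA.
Step 10 — Power factor: PF = P/|S| = 0.9985 (lagging).

(a) P = 53.98 W  (b) Q = 2.932 VAR  (c) S = 54.06 VA  (d) PF = 0.9985 (lagging)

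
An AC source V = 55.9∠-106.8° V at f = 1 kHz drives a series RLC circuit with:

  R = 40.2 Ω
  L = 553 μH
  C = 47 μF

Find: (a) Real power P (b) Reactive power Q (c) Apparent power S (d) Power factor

Step 1 — Angular frequency: ω = 2π·f = 2π·1000 = 6283 rad/s.
Step 2 — Component impedances:
  R: Z = R = 40.2 Ω
  L: Z = jωL = j·6283·0.000553 = 0 + j3.475 Ω
  C: Z = 1/(jωC) = -j/(ω·C) = 0 - j3.386 Ω
Step 3 — Series combination: Z_total = R + L + C = 40.2 + j0.08833 Ω = 40.2∠0.1° Ω.
Step 4 — Source phasor: V = 55.9∠-106.8° V = -16.16 - j53.51 V.
Step 5 — Current: I = V / Z = -0.4048 - j1.33 A = 1.391∠-106.9° A.
Step 6 — Complex power: S = V·I* = 77.73 + j0.1708 VA.
Step 7 — Real power: P = Re(S) = 77.73 W.
Step 8 — Reactive power: Q = Im(S) = 0.1708 VAR.
Step 9 — Apparent power: |S| = 77.73 VA.
Step 10 — Power factor: PF = P/|S| = 1 (lagging).

(a) P = 77.73 W  (b) Q = 0.1708 VAR  (c) S = 77.73 VA  (d) PF = 1 (lagging)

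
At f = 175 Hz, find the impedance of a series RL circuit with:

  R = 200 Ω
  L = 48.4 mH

Step 1 — Angular frequency: ω = 2π·f = 2π·175 = 1100 rad/s.
Step 2 — Component impedances:
  R: Z = R = 200 Ω
  L: Z = jωL = j·1100·0.0484 = 0 + j53.22 Ω
Step 3 — Series combination: Z_total = R + L = 200 + j53.22 Ω = 207∠14.9° Ω.

Z = 200 + j53.22 Ω = 207∠14.9° Ω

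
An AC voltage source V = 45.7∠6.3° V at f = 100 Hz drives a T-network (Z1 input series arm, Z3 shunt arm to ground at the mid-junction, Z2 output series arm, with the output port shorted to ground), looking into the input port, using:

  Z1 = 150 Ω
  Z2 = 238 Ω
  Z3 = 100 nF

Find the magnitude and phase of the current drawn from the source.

Step 1 — Angular frequency: ω = 2π·f = 2π·100 = 628.3 rad/s.
Step 2 — Component impedances:
  Z1: Z = R = 150 Ω
  Z2: Z = R = 238 Ω
  Z3: Z = 1/(jωC) = -j/(ω·C) = 0 - j1.592e+04 Ω
Step 3 — With the output port shorted to ground, the output series arm Z2 runs from the junction to ground; the shunt arm Z3 also runs from the junction to ground. They appear in parallel: Z3 || Z2 = 237.9 - j3.558 Ω.
Step 4 — Series with input arm Z1: Z_in = Z1 + (Z3 || Z2) = 387.9 - j3.558 Ω = 388∠-0.5° Ω.
Step 5 — Source phasor: V = 45.7∠6.3° V = 45.42 + j5.015 V.
Step 6 — Ohm's law: I = V / Z_total = (45.42 + j5.015) / (387.9 - j3.558) = 0.117 + j0.014 A.
Step 7 — Convert to polar: |I| = 0.1178 A, ∠I = 6.8°.

I = 0.1178∠6.8° A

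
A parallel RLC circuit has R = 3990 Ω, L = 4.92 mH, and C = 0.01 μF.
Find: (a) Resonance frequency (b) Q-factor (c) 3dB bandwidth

Step 1 — Resonance: ω₀ = 1/√(LC) = 1/√(0.00492·1e-08) = 1.426e+05 rad/s.
Step 2 — f₀ = ω₀/(2π) = 2.269e+04 Hz.
Step 3 — Parallel Q: Q = R/(ω₀L) = 3990/(1.426e+05·0.00492) = 5.688.
Step 4 — Bandwidth: Δω = ω₀/Q = 2.506e+04 rad/s; BW = Δω/(2π) = 3989 Hz.

(a) f₀ = 2.269e+04 Hz  (b) Q = 5.688  (c) BW = 3989 Hz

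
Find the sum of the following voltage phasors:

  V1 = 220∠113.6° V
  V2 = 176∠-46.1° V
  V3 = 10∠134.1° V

Step 1 — Convert each phasor to rectangular form:
  V1 = 220·(cos(113.6°) + j·sin(113.6°)) = -88.08 + j201.6 V
  V2 = 176·(cos(-46.1°) + j·sin(-46.1°)) = 122 - j126.8 V
  V3 = 10·(cos(134.1°) + j·sin(134.1°)) = -6.959 + j7.181 V
Step 2 — Sum components: V_total = 27 + j81.96 V.
Step 3 — Convert to polar: |V_total| = 86.3 V, ∠V_total = 71.8°.

V_total = 86.3∠71.8° V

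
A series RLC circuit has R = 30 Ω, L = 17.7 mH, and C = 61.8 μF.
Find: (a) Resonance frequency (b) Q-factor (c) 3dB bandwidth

Step 1 — Resonance: ω₀ = 1/√(LC) = 1/√(0.0177·6.18e-05) = 956.1 rad/s.
Step 2 — f₀ = ω₀/(2π) = 152.2 Hz.
Step 3 — Series Q: Q = ω₀L/R = 956.1·0.0177/30 = 0.5641.
Step 4 — Bandwidth: Δω = ω₀/Q = 1695 rad/s; BW = Δω/(2π) = 269.8 Hz.

(a) f₀ = 152.2 Hz  (b) Q = 0.5641  (c) BW = 269.8 Hz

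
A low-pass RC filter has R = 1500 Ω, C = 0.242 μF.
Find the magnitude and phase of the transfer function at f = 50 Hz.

Step 1 — Angular frequency: ω = 2π·50 = 314.2 rad/s.
Step 2 — Transfer function: H(jω) = 1/(1 + jωRC).
Step 3 — Denominator: 1 + jωRC = 1 + j·314.2·1500·2.42e-07 = 1 + j0.114.
Step 4 — H = 0.9872 - j0.1126.
Step 5 — Magnitude: |H| = 0.9936 (-0.1 dB); phase: φ = -6.5°.

|H| = 0.9936 (-0.1 dB), φ = -6.5°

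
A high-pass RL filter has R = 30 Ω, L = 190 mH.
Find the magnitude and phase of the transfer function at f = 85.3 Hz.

Step 1 — Angular frequency: ω = 2π·85.3 = 536 rad/s.
Step 2 — Transfer function: H(jω) = jωL/(R + jωL).
Step 3 — Numerator jωL = j·101.8; denominator R + jωL = 30 + j101.8.
Step 4 — H = 0.9201 + j0.2711.
Step 5 — Magnitude: |H| = 0.9592 (-0.4 dB); phase: φ = 16.4°.

|H| = 0.9592 (-0.4 dB), φ = 16.4°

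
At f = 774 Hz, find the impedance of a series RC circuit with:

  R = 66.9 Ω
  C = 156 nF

Step 1 — Angular frequency: ω = 2π·f = 2π·774 = 4863 rad/s.
Step 2 — Component impedances:
  R: Z = R = 66.9 Ω
  C: Z = 1/(jωC) = -j/(ω·C) = 0 - j1318 Ω
Step 3 — Series combination: Z_total = R + C = 66.9 - j1318 Ω = 1320∠-87.1° Ω.

Z = 66.9 - j1318 Ω = 1320∠-87.1° Ω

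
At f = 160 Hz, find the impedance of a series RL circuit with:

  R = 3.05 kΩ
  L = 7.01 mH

Step 1 — Angular frequency: ω = 2π·f = 2π·160 = 1005 rad/s.
Step 2 — Component impedances:
  R: Z = R = 3050 Ω
  L: Z = jωL = j·1005·0.00701 = 0 + j7.047 Ω
Step 3 — Series combination: Z_total = R + L = 3050 + j7.047 Ω = 3050∠0.1° Ω.

Z = 3050 + j7.047 Ω = 3050∠0.1° Ω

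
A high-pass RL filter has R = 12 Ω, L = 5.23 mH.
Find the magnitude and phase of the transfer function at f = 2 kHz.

Step 1 — Angular frequency: ω = 2π·2000 = 1.257e+04 rad/s.
Step 2 — Transfer function: H(jω) = jωL/(R + jωL).
Step 3 — Numerator jωL = j·65.72; denominator R + jωL = 12 + j65.72.
Step 4 — H = 0.9677 + j0.1767.
Step 5 — Magnitude: |H| = 0.9837 (-0.1 dB); phase: φ = 10.3°.

|H| = 0.9837 (-0.1 dB), φ = 10.3°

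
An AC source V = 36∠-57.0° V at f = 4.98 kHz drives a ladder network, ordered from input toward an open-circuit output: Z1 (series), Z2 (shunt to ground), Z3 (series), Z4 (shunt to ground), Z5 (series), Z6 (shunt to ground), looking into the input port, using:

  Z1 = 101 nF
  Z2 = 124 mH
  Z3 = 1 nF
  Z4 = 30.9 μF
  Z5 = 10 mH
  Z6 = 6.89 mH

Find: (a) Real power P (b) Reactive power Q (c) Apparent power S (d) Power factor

Step 1 — Angular frequency: ω = 2π·f = 2π·4980 = 3.129e+04 rad/s.
Step 2 — Component impedances:
  Z1: Z = 1/(jωC) = -j/(ω·C) = 0 - j316.4 Ω
  Z2: Z = jωL = j·3.129e+04·0.124 = 0 + j3880 Ω
  Z3: Z = 1/(jωC) = -j/(ω·C) = 0 - j3.196e+04 Ω
  Z4: Z = 1/(jωC) = -j/(ω·C) = 0 - j1.034 Ω
  Z5: Z = jωL = j·3.129e+04·0.01 = 0 + j312.9 Ω
  Z6: Z = jωL = j·3.129e+04·0.00689 = 0 + j215.6 Ω
Step 3 — Ladder network (open output): work backward from the far end, alternating series and parallel combinations. Z_in = 0 + j4100 Ω = 4100∠90.0° Ω.
Step 4 — Source phasor: V = 36∠-57.0° V = 19.61 - j30.19 V.
Step 5 — Current: I = V / Z = -0.007364 - j0.004783 A = 0.008781∠-147.0° A.
Step 6 — Complex power: S = V·I* = 0 + j0.3161 VA.
Step 7 — Real power: P = Re(S) = 0 W.
Step 8 — Reactive power: Q = Im(S) = 0.3161 VAR.
Step 9 — Apparent power: |S| = 0.3161 VA.
Step 10 — Power factor: PF = P/|S| = 0 (lagging).

(a) P = 0 W  (b) Q = 0.3161 VAR  (c) S = 0.3161 VA  (d) PF = 0 (lagging)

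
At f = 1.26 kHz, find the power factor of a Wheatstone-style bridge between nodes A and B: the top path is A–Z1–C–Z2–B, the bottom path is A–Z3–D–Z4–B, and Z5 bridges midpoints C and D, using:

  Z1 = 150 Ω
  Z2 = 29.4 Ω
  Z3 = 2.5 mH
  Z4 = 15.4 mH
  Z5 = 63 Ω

Step 1 — Angular frequency: ω = 2π·f = 2π·1260 = 7917 rad/s.
Step 2 — Component impedances:
  Z1: Z = R = 150 Ω
  Z2: Z = R = 29.4 Ω
  Z3: Z = jωL = j·7917·0.0025 = 0 + j19.79 Ω
  Z4: Z = jωL = j·7917·0.0154 = 0 + j121.9 Ω
  Z5: Z = R = 63 Ω
Step 3 — Bridge requires nodal analysis (the Z5 bridge couples midpoints C and D, so the two paths cannot be reduced to a simple series/parallel combination). Setting node B to ground and injecting 1 A at node A, the 3-node admittance system at A, C, D solves to V_A = Z_AB = 59.12 + j43.86 Ω = 73.61∠36.6° Ω.
Step 4 — Power factor: PF = cos(φ) = Re(Z)/|Z| = 59.118/73.609 = 0.8031.
Step 5 — Type: Im(Z) = 43.86 ⇒ lagging (phase φ = 36.6°).

PF = 0.8031 (lagging, φ = 36.6°)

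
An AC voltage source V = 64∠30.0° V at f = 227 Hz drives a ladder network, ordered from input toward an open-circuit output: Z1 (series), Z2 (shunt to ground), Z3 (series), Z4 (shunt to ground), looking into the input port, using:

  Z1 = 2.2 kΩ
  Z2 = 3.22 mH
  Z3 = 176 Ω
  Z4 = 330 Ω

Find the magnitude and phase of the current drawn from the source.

Step 1 — Angular frequency: ω = 2π·f = 2π·227 = 1426 rad/s.
Step 2 — Component impedances:
  Z1: Z = R = 2200 Ω
  Z2: Z = jωL = j·1426·0.00322 = 0 + j4.593 Ω
  Z3: Z = R = 176 Ω
  Z4: Z = R = 330 Ω
Step 3 — Ladder network (open output): work backward from the far end, alternating series and parallel combinations. Z_in = 2200 + j4.592 Ω = 2200∠0.1° Ω.
Step 4 — Source phasor: V = 64∠30.0° V = 55.43 + j32 V.
Step 5 — Ohm's law: I = V / Z_total = (55.43 + j32) / (2200 + j4.592) = 0.02522 + j0.01449 A.
Step 6 — Convert to polar: |I| = 0.02909 A, ∠I = 29.9°.

I = 0.02909∠29.9° A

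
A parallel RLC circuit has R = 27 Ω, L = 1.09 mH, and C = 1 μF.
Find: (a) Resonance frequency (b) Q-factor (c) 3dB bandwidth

Step 1 — Resonance: ω₀ = 1/√(LC) = 1/√(0.00109·1e-06) = 3.029e+04 rad/s.
Step 2 — f₀ = ω₀/(2π) = 4821 Hz.
Step 3 — Parallel Q: Q = R/(ω₀L) = 27/(3.029e+04·0.00109) = 0.8178.
Step 4 — Bandwidth: Δω = ω₀/Q = 3.704e+04 rad/s; BW = Δω/(2π) = 5895 Hz.

(a) f₀ = 4821 Hz  (b) Q = 0.8178  (c) BW = 5895 Hz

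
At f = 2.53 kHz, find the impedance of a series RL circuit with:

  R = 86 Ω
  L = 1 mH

Step 1 — Angular frequency: ω = 2π·f = 2π·2530 = 1.59e+04 rad/s.
Step 2 — Component impedances:
  R: Z = R = 86 Ω
  L: Z = jωL = j·1.59e+04·0.001 = 0 + j15.9 Ω
Step 3 — Series combination: Z_total = R + L = 86 + j15.9 Ω = 87.46∠10.5° Ω.

Z = 86 + j15.9 Ω = 87.46∠10.5° Ω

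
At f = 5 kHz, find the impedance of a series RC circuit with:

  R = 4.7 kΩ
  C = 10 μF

Step 1 — Angular frequency: ω = 2π·f = 2π·5000 = 3.142e+04 rad/s.
Step 2 — Component impedances:
  R: Z = R = 4700 Ω
  C: Z = 1/(jωC) = -j/(ω·C) = 0 - j3.183 Ω
Step 3 — Series combination: Z_total = R + C = 4700 - j3.183 Ω = 4700∠-0.0° Ω.

Z = 4700 - j3.183 Ω = 4700∠-0.0° Ω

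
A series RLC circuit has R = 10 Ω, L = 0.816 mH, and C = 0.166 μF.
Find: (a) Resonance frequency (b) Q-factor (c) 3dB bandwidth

Step 1 — Resonance: ω₀ = 1/√(LC) = 1/√(0.000816·1.66e-07) = 8.592e+04 rad/s.
Step 2 — f₀ = ω₀/(2π) = 1.367e+04 Hz.
Step 3 — Series Q: Q = ω₀L/R = 8.592e+04·0.000816/10 = 7.011.
Step 4 — Bandwidth: Δω = ω₀/Q = 1.225e+04 rad/s; BW = Δω/(2π) = 1950 Hz.

(a) f₀ = 1.367e+04 Hz  (b) Q = 7.011  (c) BW = 1950 Hz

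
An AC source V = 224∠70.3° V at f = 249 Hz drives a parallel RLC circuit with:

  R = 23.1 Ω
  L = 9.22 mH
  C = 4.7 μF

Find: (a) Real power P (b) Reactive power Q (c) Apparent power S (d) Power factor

Step 1 — Angular frequency: ω = 2π·f = 2π·249 = 1565 rad/s.
Step 2 — Component impedances:
  R: Z = R = 23.1 Ω
  L: Z = jωL = j·1565·0.00922 = 0 + j14.42 Ω
  C: Z = 1/(jωC) = -j/(ω·C) = 0 - j136 Ω
Step 3 — Parallel combination: 1/Z_total = 1/R + 1/L + 1/C; Z_total = 7.575 + j10.84 Ω = 13.23∠55.1° Ω.
Step 4 — Source phasor: V = 224∠70.3° V = 75.51 + j210.9 V.
Step 5 — Current: I = V / Z = 16.34 + j4.45 A = 16.93∠15.2° A.
Step 6 — Complex power: S = V·I* = 2172 + j3109 VA.
Step 7 — Real power: P = Re(S) = 2172 W.
Step 8 — Reactive power: Q = Im(S) = 3109 VAR.
Step 9 — Apparent power: |S| = 3793 VA.
Step 10 — Power factor: PF = P/|S| = 0.5727 (lagging).

(a) P = 2172 W  (b) Q = 3109 VAR  (c) S = 3793 VA  (d) PF = 0.5727 (lagging)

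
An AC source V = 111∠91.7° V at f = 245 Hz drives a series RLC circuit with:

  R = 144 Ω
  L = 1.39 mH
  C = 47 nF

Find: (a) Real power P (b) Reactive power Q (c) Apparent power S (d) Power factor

Step 1 — Angular frequency: ω = 2π·f = 2π·245 = 1539 rad/s.
Step 2 — Component impedances:
  R: Z = R = 144 Ω
  L: Z = jωL = j·1539·0.00139 = 0 + j2.14 Ω
  C: Z = 1/(jωC) = -j/(ω·C) = 0 - j1.382e+04 Ω
Step 3 — Series combination: Z_total = R + L + C = 144 - j1.382e+04 Ω = 1.382e+04∠-89.4° Ω.
Step 4 — Source phasor: V = 111∠91.7° V = -3.293 + j111 V.
Step 5 — Current: I = V / Z = -0.00803 - j0.0001546 A = 0.008032∠-178.9° A.
Step 6 — Complex power: S = V·I* = 0.009289 - j0.8915 VA.
Step 7 — Real power: P = Re(S) = 0.009289 W.
Step 8 — Reactive power: Q = Im(S) = -0.8915 VAR.
Step 9 — Apparent power: |S| = 0.8915 VA.
Step 10 — Power factor: PF = P/|S| = 0.01042 (leading).

(a) P = 0.009289 W  (b) Q = -0.8915 VAR  (c) S = 0.8915 VA  (d) PF = 0.01042 (leading)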